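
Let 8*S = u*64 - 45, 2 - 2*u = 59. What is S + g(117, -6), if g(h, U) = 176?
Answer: -461/8 ≈ -57.625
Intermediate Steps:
u = -57/2 (u = 1 - 1/2*59 = 1 - 59/2 = -57/2 ≈ -28.500)
S = -1869/8 (S = (-57/2*64 - 45)/8 = (-1824 - 45)/8 = (1/8)*(-1869) = -1869/8 ≈ -233.63)
S + g(117, -6) = -1869/8 + 176 = -461/8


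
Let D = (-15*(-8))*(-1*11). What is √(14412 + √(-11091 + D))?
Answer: √(14412 + 3*I*√1379) ≈ 120.05 + 0.464*I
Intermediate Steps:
D = -1320 (D = 120*(-11) = -1320)
√(14412 + √(-11091 + D)) = √(14412 + √(-11091 - 1320)) = √(14412 + √(-12411)) = √(14412 + 3*I*√1379)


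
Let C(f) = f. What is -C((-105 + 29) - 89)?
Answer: 165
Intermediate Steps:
-C((-105 + 29) - 89) = -((-105 + 29) - 89) = -(-76 - 89) = -1*(-165) = 165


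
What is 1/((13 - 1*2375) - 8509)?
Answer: -1/10871 ≈ -9.1988e-5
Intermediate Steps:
1/((13 - 1*2375) - 8509) = 1/((13 - 2375) - 8509) = 1/(-2362 - 8509) = 1/(-10871) = -1/10871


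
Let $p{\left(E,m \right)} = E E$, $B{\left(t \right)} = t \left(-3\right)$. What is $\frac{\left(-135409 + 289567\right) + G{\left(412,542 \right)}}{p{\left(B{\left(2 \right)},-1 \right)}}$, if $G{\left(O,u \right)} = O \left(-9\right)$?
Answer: $\frac{25075}{6} \approx 4179.2$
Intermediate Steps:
$G{\left(O,u \right)} = - 9 O$
$B{\left(t \right)} = - 3 t$
$p{\left(E,m \right)} = E^{2}$
$\frac{\left(-135409 + 289567\right) + G{\left(412,542 \right)}}{p{\left(B{\left(2 \right)},-1 \right)}} = \frac{\left(-135409 + 289567\right) - 3708}{\left(\left(-3\right) 2\right)^{2}} = \frac{154158 - 3708}{\left(-6\right)^{2}} = \frac{150450}{36} = 150450 \cdot \frac{1}{36} = \frac{25075}{6}$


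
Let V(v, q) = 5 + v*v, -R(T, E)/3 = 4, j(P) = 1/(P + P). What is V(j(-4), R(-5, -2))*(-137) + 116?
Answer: -36553/64 ≈ -571.14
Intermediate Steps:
j(P) = 1/(2*P)
R(T, E) = -12 (R(T, E) = -3*4 = -12)
V(v, q) = 5 + v²
V(j(-4), R(-5, -2))*(-137) + 116 = (5 + ((½)/(-4))²)*(-137) + 116 = (5 + ((½)*(-¼))²)*(-137) + 116 = (5 + (-⅛)²)*(-137) + 116 = (5 + 1/64)*(-137) + 116 = (321/64)*(-137) + 116 = -43977/64 + 116 = -36553/64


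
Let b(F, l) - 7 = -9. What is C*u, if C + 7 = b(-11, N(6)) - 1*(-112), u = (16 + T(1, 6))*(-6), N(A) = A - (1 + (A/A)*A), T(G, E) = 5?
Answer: -12978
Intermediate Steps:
N(A) = -1 (N(A) = A - (1 + 1*A) = A - (1 + A) = A + (-1 - A) = -1)
b(F, l) = -2 (b(F, l) = 7 - 9 = -2)
u = -126 (u = (16 + 5)*(-6) = 21*(-6) = -126)
C = 103 (C = -7 + (-2 - 1*(-112)) = -7 + (-2 + 112) = -7 + 110 = 103)
C*u = 103*(-126) = -12978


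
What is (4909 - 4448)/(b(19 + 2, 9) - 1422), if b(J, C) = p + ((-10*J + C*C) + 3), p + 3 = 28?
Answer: -461/1523 ≈ -0.30269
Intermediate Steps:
p = 25 (p = -3 + 28 = 25)
b(J, C) = 28 + C² - 10*J (b(J, C) = 25 + ((-10*J + C*C) + 3) = 25 + ((-10*J + C²) + 3) = 25 + ((C² - 10*J) + 3) = 25 + (3 + C² - 10*J) = 28 + C² - 10*J)
(4909 - 4448)/(b(19 + 2, 9) - 1422) = (4909 - 4448)/((28 + 9² - 10*(19 + 2)) - 1422) = 461/((28 + 81 - 10*21) - 1422) = 461/((28 + 81 - 210) - 1422) = 461/(-101 - 1422) = 461/(-1523) = 461*(-1/1523) = -461/1523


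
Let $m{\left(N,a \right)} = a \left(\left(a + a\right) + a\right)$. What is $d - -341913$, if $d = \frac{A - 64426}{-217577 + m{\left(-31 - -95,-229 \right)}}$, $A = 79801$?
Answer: $\frac{20601610527}{60254} \approx 3.4191 \cdot 10^{5}$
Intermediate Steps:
$m{\left(N,a \right)} = 3 a^{2}$ ($m{\left(N,a \right)} = a \left(2 a + a\right) = a 3 a = 3 a^{2}$)
$d = - \frac{15375}{60254}$ ($d = \frac{79801 - 64426}{-217577 + 3 \left(-229\right)^{2}} = \frac{15375}{-217577 + 3 \cdot 52441} = \frac{15375}{-217577 + 157323} = \frac{15375}{-60254} = 15375 \left(- \frac{1}{60254}\right) = - \frac{15375}{60254} \approx -0.25517$)
$d - -341913 = - \frac{15375}{60254} - -341913 = - \frac{15375}{60254} + 341913 = \frac{20601610527}{60254}$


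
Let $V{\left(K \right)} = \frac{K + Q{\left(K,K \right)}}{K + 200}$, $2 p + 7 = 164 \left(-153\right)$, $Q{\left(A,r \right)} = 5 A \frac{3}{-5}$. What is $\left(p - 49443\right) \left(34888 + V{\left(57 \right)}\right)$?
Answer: $- \frac{555831078235}{257} \approx -2.1628 \cdot 10^{9}$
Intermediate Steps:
$Q{\left(A,r \right)} = - 3 A$ ($Q{\left(A,r \right)} = 5 A 3 \left(- \frac{1}{5}\right) = 5 A \left(- \frac{3}{5}\right) = - 3 A$)
$p = - \frac{25099}{2}$ ($p = - \frac{7}{2} + \frac{164 \left(-153\right)}{2} = - \frac{7}{2} + \frac{1}{2} \left(-25092\right) = - \frac{7}{2} - 12546 = - \frac{25099}{2} \approx -12550.0$)
$V{\left(K \right)} = - \frac{2 K}{200 + K}$ ($V{\left(K \right)} = \frac{K - 3 K}{K + 200} = \frac{\left(-2\right) K}{200 + K} = - \frac{2 K}{200 + K}$)
$\left(p - 49443\right) \left(34888 + V{\left(57 \right)}\right) = \left(- \frac{25099}{2} - 49443\right) \left(34888 - \frac{114}{200 + 57}\right) = - \frac{123985 \left(34888 - \frac{114}{257}\right)}{2} = \left(- \frac{123985}{2}\right) \frac{8966102}{257} = - \frac{555831078235}{257}$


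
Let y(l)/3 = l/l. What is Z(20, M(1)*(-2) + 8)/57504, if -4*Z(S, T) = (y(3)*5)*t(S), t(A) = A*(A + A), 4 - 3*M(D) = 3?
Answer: -125/2396 ≈ -0.052170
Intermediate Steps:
y(l) = 3 (y(l) = 3*(l/l) = 3*1 = 3)
M(D) = 1/3 (M(D) = 4/3 - 1/3*3 = 4/3 - 1 = 1/3)
t(A) = 2*A**2 (t(A) = A*(2*A) = 2*A**2)
Z(S, T) = -15*S**2/2 (Z(S, T) = -3*5*2*S**2/4 = -15*2*S**2/4 = -15*S**2/2)
Z(20, M(1)*(-2) + 8)/57504 = -15/2*20**2/57504 = -15/2*400*(1/57504) = -3000*1/57504 = -125/2396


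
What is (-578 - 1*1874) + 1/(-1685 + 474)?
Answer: -2969373/1211 ≈ -2452.0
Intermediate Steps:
(-578 - 1*1874) + 1/(-1685 + 474) = (-578 - 1874) + 1/(-1211) = -2452 - 1/1211 = -2969373/1211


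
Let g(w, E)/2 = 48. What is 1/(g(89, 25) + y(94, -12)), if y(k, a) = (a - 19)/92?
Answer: 92/8801 ≈ 0.010453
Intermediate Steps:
g(w, E) = 96 (g(w, E) = 2*48 = 96)
y(k, a) = -19/92 + a/92 (y(k, a) = (-19 + a)*(1/92) = -19/92 + a/92)
1/(g(89, 25) + y(94, -12)) = 1/(96 + (-19/92 + (1/92)*(-12))) = 1/(96 + (-19/92 - 3/23)) = 1/(96 - 31/92) = 1/(8801/92) = 92/8801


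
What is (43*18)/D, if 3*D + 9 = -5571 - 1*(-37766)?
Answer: 1161/16093 ≈ 0.072143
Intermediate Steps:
D = 32186/3 (D = -3 + (-5571 - 1*(-37766))/3 = -3 + (-5571 + 37766)/3 = -3 + (⅓)*32195 = -3 + 32195/3 = 32186/3 ≈ 10729.)
(43*18)/D = (43*18)/(32186/3) = 774*(3/32186) = 1161/16093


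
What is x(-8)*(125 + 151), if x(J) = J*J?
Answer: 17664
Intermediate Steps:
x(J) = J²
x(-8)*(125 + 151) = (-8)²*(125 + 151) = 64*276 = 17664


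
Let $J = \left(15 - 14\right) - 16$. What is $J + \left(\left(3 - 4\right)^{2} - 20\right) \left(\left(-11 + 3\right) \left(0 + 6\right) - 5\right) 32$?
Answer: $32209$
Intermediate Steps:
$J = -15$ ($J = 1 - 16 = -15$)
$J + \left(\left(3 - 4\right)^{2} - 20\right) \left(\left(-11 + 3\right) \left(0 + 6\right) - 5\right) 32 = -15 + \left(\left(3 - 4\right)^{2} - 20\right) \left(\left(-11 + 3\right) \left(0 + 6\right) - 5\right) 32 = -15 + \left(\left(-1\right)^{2} - 20\right) \left(\left(-8\right) 6 - 5\right) 32 = -15 + \left(1 - 20\right) \left(-48 - 5\right) 32 = -15 + \left(-19\right) \left(-53\right) 32 = -15 + 1007 \cdot 32 = -15 + 32224 = 32209$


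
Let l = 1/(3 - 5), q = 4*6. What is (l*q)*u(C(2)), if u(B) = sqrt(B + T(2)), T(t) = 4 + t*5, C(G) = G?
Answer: -48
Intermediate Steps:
q = 24
l = -1/2 (l = 1/(-2) = -1/2 ≈ -0.50000)
T(t) = 4 + 5*t
u(B) = sqrt(14 + B) (u(B) = sqrt(B + (4 + 5*2)) = sqrt(B + (4 + 10)) = sqrt(B + 14) = sqrt(14 + B))
(l*q)*u(C(2)) = (-1/2*24)*sqrt(14 + 2) = -12*sqrt(16) = -12*4 = -48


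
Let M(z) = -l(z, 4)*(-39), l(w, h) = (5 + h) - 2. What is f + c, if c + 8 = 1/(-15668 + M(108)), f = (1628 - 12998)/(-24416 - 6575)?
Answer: -3641841401/477106445 ≈ -7.6332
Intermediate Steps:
l(w, h) = 3 + h
f = 11370/30991 (f = -11370/(-30991) = -11370*(-1/30991) = 11370/30991 ≈ 0.36688)
M(z) = 273 (M(z) = -(3 + 4)*(-39) = -1*7*(-39) = -7*(-39) = 273)
c = -123161/15395 (c = -8 + 1/(-15668 + 273) = -8 + 1/(-15395) = -8 - 1/15395 = -123161/15395 ≈ -8.0001)
f + c = 11370/30991 - 123161/15395 = -3641841401/477106445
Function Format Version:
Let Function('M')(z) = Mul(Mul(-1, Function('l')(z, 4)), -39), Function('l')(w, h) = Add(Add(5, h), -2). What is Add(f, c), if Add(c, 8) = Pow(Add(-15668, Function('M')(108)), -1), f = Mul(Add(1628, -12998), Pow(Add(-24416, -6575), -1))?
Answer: Rational(-3641841401, 477106445) ≈ -7.6332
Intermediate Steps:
Function('l')(w, h) = Add(3, h)
f = Rational(11370, 30991) (f = Mul(-11370, Pow(-30991, -1)) = Mul(-11370, Rational(-1, 30991)) = Rational(11370, 30991) ≈ 0.36688)
Function('M')(z) = 273 (Function('M')(z) = Mul(Mul(-1, Add(3, 4)), -39) = Mul(Mul(-1, 7), -39) = Mul(-7, -39) = 273)
c = Rational(-123161, 15395) (c = Add(-8, Pow(Add(-15668, 273), -1)) = Add(-8, Pow(-15395, -1)) = Add(-8, Rational(-1, 15395)) = Rational(-123161, 15395) ≈ -8.0001)
Add(f, c) = Add(Rational(11370, 30991), Rational(-123161, 15395)) = Rational(-3641841401, 477106445)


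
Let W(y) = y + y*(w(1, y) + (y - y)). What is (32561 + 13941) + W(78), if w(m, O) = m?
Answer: 46658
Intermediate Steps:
W(y) = 2*y (W(y) = y + y*(1 + (y - y)) = y + y*(1 + 0) = y + y*1 = y + y = 2*y)
(32561 + 13941) + W(78) = (32561 + 13941) + 2*78 = 46502 + 156 = 46658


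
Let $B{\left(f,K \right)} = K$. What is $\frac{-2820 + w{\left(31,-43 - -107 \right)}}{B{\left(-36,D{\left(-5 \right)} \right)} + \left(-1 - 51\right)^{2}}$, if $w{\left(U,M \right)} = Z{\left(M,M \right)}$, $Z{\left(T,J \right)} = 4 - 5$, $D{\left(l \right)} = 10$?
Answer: $- \frac{2821}{2714} \approx -1.0394$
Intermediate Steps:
$Z{\left(T,J \right)} = -1$
$w{\left(U,M \right)} = -1$
$\frac{-2820 + w{\left(31,-43 - -107 \right)}}{B{\left(-36,D{\left(-5 \right)} \right)} + \left(-1 - 51\right)^{2}} = \frac{-2820 - 1}{10 + \left(-1 - 51\right)^{2}} = - \frac{2821}{10 + \left(-52\right)^{2}} = - \frac{2821}{10 + 2704} = - \frac{2821}{2714}$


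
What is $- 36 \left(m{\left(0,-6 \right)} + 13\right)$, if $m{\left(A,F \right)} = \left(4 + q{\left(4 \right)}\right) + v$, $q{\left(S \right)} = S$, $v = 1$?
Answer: $-792$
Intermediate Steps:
$m{\left(A,F \right)} = 9$ ($m{\left(A,F \right)} = \left(4 + 4\right) + 1 = 8 + 1 = 9$)
$- 36 \left(m{\left(0,-6 \right)} + 13\right) = - 36 \left(9 + 13\right) = \left(-36\right) 22 = -792$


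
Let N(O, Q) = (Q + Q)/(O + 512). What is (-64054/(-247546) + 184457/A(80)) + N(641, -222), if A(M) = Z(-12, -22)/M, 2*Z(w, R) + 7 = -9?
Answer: -263239098917411/142710269 ≈ -1.8446e+6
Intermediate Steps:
N(O, Q) = 2*Q/(512 + O) (N(O, Q) = (2*Q)/(512 + O) = 2*Q/(512 + O))
Z(w, R) = -8 (Z(w, R) = -7/2 + (½)*(-9) = -7/2 - 9/2 = -8)
A(M) = -8/M
(-64054/(-247546) + 184457/A(80)) + N(641, -222) = (-64054/(-247546) + 184457/((-8/80))) + 2*(-222)/(512 + 641) = (-64054*(-1/247546) + 184457/((-8*1/80))) + 2*(-222)/1153 = (32027/123773 + 184457/(-⅒)) + 2*(-222)*(1/1153) = (32027/123773 + 184457*(-10)) - 444/1153 = (32027/123773 - 1844570) - 444/1153 = -228307930583/123773 - 444/1153 = -263239098917411/142710269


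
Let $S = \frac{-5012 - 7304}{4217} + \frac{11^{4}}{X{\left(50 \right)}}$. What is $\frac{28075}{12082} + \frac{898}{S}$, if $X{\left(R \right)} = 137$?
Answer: $\frac{162329794531}{14807552490} \approx 10.963$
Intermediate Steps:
$S = \frac{60053805}{577729}$ ($S = \frac{-5012 - 7304}{4217} + \frac{11^{4}}{137} = \left(-5012 - 7304\right) \frac{1}{4217} + 14641 \cdot \frac{1}{137} = \left(-12316\right) \frac{1}{4217} + \frac{14641}{137} = - \frac{12316}{4217} + \frac{14641}{137} = \frac{60053805}{577729} \approx 103.95$)
$\frac{28075}{12082} + \frac{898}{S} = \frac{28075}{12082} + \frac{898}{\frac{60053805}{577729}} = 28075 \cdot \frac{1}{12082} + 898 \cdot \frac{577729}{60053805} = \frac{28075}{12082} + \frac{518800642}{60053805} = \frac{162329794531}{14807552490}$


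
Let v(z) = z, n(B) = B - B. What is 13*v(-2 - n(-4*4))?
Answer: -26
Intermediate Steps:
n(B) = 0
13*v(-2 - n(-4*4)) = 13*(-2 - 1*0) = 13*(-2 + 0) = 13*(-2) = -26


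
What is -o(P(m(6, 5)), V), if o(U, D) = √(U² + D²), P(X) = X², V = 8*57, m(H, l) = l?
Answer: -√208561 ≈ -456.68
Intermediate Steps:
V = 456
o(U, D) = √(D² + U²)
-o(P(m(6, 5)), V) = -√(456² + (5²)²) = -√(207936 + 25²) = -√(207936 + 625) = -√208561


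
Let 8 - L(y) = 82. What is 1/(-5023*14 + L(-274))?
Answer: -1/70396 ≈ -1.4205e-5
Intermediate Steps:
L(y) = -74 (L(y) = 8 - 1*82 = 8 - 82 = -74)
1/(-5023*14 + L(-274)) = 1/(-5023*14 - 74) = 1/(-70322 - 74) = 1/(-70396) = -1/70396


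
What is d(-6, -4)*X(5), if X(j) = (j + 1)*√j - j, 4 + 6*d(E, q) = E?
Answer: 25/3 - 10*√5 ≈ -14.027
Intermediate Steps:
d(E, q) = -⅔ + E/6
X(j) = -j + √j*(1 + j) (X(j) = (1 + j)*√j - j = √j*(1 + j) - j = -j + √j*(1 + j))
d(-6, -4)*X(5) = (-⅔ + (⅙)*(-6))*(√5 + 5^(3/2) - 1*5) = (-⅔ - 1)*(√5 + 5*√5 - 5) = -5*(-5 + 6*√5)/3 = 25/3 - 10*√5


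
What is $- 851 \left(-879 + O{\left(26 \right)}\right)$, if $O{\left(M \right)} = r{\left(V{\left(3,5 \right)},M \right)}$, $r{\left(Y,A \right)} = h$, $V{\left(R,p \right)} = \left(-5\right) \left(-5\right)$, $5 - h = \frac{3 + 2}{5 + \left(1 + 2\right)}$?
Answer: $\frac{5954447}{8} \approx 7.4431 \cdot 10^{5}$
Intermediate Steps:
$h = \frac{35}{8}$ ($h = 5 - \frac{3 + 2}{5 + \left(1 + 2\right)} = 5 - \frac{5}{5 + 3} = 5 - \frac{5}{8} = \frac{35}{8} \approx 4.375$)
$V{\left(R,p \right)} = 25$
$r{\left(Y,A \right)} = \frac{35}{8}$
$O{\left(M \right)} = \frac{35}{8}$
$- 851 \left(-879 + O{\left(26 \right)}\right) = - 851 \left(-879 + \frac{35}{8}\right) = \left(-851\right) \left(- \frac{6997}{8}\right) = \frac{5954447}{8}$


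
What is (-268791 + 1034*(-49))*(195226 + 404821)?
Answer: -191689214479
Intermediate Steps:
(-268791 + 1034*(-49))*(195226 + 404821) = (-268791 - 50666)*600047 = -319457*600047 = -191689214479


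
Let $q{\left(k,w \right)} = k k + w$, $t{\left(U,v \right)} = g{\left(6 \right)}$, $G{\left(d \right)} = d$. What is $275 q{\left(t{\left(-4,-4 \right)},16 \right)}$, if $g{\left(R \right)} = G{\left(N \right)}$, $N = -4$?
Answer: $8800$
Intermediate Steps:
$g{\left(R \right)} = -4$
$t{\left(U,v \right)} = -4$
$q{\left(k,w \right)} = w + k^{2}$ ($q{\left(k,w \right)} = k^{2} + w = w + k^{2}$)
$275 q{\left(t{\left(-4,-4 \right)},16 \right)} = 275 \left(16 + \left(-4\right)^{2}\right) = 275 \left(16 + 16\right) = 275 \cdot 32 = 8800$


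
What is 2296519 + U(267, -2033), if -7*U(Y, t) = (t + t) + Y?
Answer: 16079432/7 ≈ 2.2971e+6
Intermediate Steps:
U(Y, t) = -2*t/7 - Y/7 (U(Y, t) = -((t + t) + Y)/7 = -(2*t + Y)/7 = -(Y + 2*t)/7 = -2*t/7 - Y/7)
2296519 + U(267, -2033) = 2296519 + (-2/7*(-2033) - ⅐*267) = 2296519 + (4066/7 - 267/7) = 2296519 + 3799/7 = 16079432/7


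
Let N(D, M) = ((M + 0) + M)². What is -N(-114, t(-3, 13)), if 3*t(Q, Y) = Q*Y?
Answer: -676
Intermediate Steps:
t(Q, Y) = Q*Y/3 (t(Q, Y) = (Q*Y)/3 = Q*Y/3)
N(D, M) = 4*M² (N(D, M) = (M + M)² = (2*M)² = 4*M²)
-N(-114, t(-3, 13)) = -4*((⅓)*(-3)*13)² = -4*(-13)² = -4*169 = -1*676 = -676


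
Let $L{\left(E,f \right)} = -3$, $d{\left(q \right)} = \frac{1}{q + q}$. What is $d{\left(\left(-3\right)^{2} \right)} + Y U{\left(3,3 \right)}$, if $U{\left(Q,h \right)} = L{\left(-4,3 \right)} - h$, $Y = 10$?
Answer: $- \frac{1079}{18} \approx -59.944$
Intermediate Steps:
$d{\left(q \right)} = \frac{1}{2 q}$
$U{\left(Q,h \right)} = -3 - h$
$d{\left(\left(-3\right)^{2} \right)} + Y U{\left(3,3 \right)} = \frac{1}{2 \left(-3\right)^{2}} + 10 \left(-3 - 3\right) = \frac{1}{2 \cdot 9} + 10 \left(-3 - 3\right) = \frac{1}{2} \cdot \frac{1}{9} + 10 \left(-6\right) = \frac{1}{18} - 60 = - \frac{1079}{18}$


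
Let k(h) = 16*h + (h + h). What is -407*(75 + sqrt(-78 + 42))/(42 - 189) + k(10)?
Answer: 18995/49 + 814*I/49 ≈ 387.65 + 16.612*I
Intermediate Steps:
k(h) = 18*h (k(h) = 16*h + 2*h = 18*h)
-407*(75 + sqrt(-78 + 42))/(42 - 189) + k(10) = -407*(75 + sqrt(-78 + 42))/(42 - 189) + 18*10 = -407*(75 + sqrt(-36))/(-147) + 180 = -407*(75 + 6*I)*(-1)/147 + 180 = -407*(-25/49 - 2*I/49) + 180 = (10175/49 + 814*I/49) + 180 = 18995/49 + 814*I/49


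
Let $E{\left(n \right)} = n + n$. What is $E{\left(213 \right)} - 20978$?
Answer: $-20552$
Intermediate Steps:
$E{\left(n \right)} = 2 n$
$E{\left(213 \right)} - 20978 = 2 \cdot 213 - 20978 = 426 - 20978 = -20552$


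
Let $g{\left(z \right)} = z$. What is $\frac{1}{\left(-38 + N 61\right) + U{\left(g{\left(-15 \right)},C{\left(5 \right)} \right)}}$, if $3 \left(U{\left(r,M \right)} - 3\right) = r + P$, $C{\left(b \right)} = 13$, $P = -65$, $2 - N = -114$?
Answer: $\frac{3}{21043} \approx 0.00014257$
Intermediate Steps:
$N = 116$ ($N = 2 - -114 = 2 + 114 = 116$)
$U{\left(r,M \right)} = - \frac{56}{3} + \frac{r}{3}$ ($U{\left(r,M \right)} = 3 + \frac{r - 65}{3} = 3 + \frac{-65 + r}{3} = 3 + \left(- \frac{65}{3} + \frac{r}{3}\right) = - \frac{56}{3} + \frac{r}{3}$)
$\frac{1}{\left(-38 + N 61\right) + U{\left(g{\left(-15 \right)},C{\left(5 \right)} \right)}} = \frac{1}{\left(-38 + 116 \cdot 61\right) + \left(- \frac{56}{3} + \frac{1}{3} \left(-15\right)\right)} = \frac{1}{\left(-38 + 7076\right) - \frac{71}{3}} = \frac{1}{7038 - \frac{71}{3}} = \frac{1}{\frac{21043}{3}} = \frac{3}{21043}$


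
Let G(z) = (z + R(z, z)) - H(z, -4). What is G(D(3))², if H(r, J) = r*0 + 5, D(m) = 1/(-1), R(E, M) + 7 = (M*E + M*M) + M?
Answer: 144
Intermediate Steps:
R(E, M) = -7 + M + M² + E*M (R(E, M) = -7 + ((M*E + M*M) + M) = -7 + ((E*M + M²) + M) = -7 + ((M² + E*M) + M) = -7 + (M + M² + E*M) = -7 + M + M² + E*M)
D(m) = -1
H(r, J) = 5 (H(r, J) = 0 + 5 = 5)
G(z) = -12 + 2*z + 2*z² (G(z) = (z + (-7 + z + z² + z*z)) - 1*5 = (z + (-7 + z + z² + z²)) - 5 = (z + (-7 + z + 2*z²)) - 5 = (-7 + 2*z + 2*z²) - 5 = -12 + 2*z + 2*z²)
G(D(3))² = (-12 + 2*(-1) + 2*(-1)²)² = (-12 - 2 + 2*1)² = (-12 - 2 + 2)² = (-12)² = 144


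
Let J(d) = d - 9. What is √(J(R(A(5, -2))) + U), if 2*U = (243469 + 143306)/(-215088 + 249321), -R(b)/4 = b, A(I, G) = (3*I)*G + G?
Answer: √64922724746/22822 ≈ 11.165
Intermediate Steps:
A(I, G) = G + 3*G*I (A(I, G) = 3*G*I + G = G + 3*G*I)
R(b) = -4*b
J(d) = -9 + d
U = 128925/22822 (U = ((243469 + 143306)/(-215088 + 249321))/2 = (386775/34233)/2 = (386775*(1/34233))/2 = (½)*(128925/11411) = 128925/22822 ≈ 5.6492)
√(J(R(A(5, -2))) + U) = √((-9 - (-8)*(1 + 3*5)) + 128925/22822) = √((-9 - (-8)*(1 + 15)) + 128925/22822) = √((-9 - (-8)*16) + 128925/22822) = √((-9 - 4*(-32)) + 128925/22822) = √((-9 + 128) + 128925/22822) = √(119 + 128925/22822) = √(2844743/22822) = √64922724746/22822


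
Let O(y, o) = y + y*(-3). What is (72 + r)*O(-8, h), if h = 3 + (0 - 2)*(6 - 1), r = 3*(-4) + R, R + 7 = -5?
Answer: 768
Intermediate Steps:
R = -12 (R = -7 - 5 = -12)
r = -24 (r = 3*(-4) - 12 = -12 - 12 = -24)
h = -7 (h = 3 - 2*5 = 3 - 10 = -7)
O(y, o) = -2*y (O(y, o) = y - 3*y = -2*y)
(72 + r)*O(-8, h) = (72 - 24)*(-2*(-8)) = 48*16 = 768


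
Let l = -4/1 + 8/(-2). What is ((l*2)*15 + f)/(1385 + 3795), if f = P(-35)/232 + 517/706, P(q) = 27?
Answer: -19585537/424221280 ≈ -0.046168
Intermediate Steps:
l = -8 (l = -4*1 + 8*(-½) = -4 - 4 = -8)
f = 69503/81896 (f = 27/232 + 517/706 = 69503/81896 ≈ 0.84867)
((l*2)*15 + f)/(1385 + 3795) = (-8*2*15 + 69503/81896)/(1385 + 3795) = (-16*15 + 69503/81896)/5180 = (-240 + 69503/81896)*(1/5180) = -19585537/81896*1/5180 = -19585537/424221280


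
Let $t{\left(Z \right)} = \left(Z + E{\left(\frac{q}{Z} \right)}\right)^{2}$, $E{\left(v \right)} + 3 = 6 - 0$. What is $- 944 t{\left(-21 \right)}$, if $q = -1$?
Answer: $-305856$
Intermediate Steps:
$E{\left(v \right)} = 3$ ($E{\left(v \right)} = -3 + \left(6 - 0\right) = -3 + \left(6 + 0\right) = -3 + 6 = 3$)
$t{\left(Z \right)} = \left(3 + Z\right)^{2}$ ($t{\left(Z \right)} = \left(Z + 3\right)^{2} = \left(3 + Z\right)^{2}$)
$- 944 t{\left(-21 \right)} = - 944 \left(3 - 21\right)^{2} = - 944 \left(-18\right)^{2} = \left(-944\right) 324 = -305856$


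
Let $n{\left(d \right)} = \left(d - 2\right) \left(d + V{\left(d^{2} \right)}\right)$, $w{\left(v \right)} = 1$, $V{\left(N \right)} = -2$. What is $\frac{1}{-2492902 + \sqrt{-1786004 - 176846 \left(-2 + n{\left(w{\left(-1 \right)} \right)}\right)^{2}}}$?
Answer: $- \frac{1246451}{3107281172227} - \frac{5 i \sqrt{78514}}{6214562344454} \approx -4.0114 \cdot 10^{-7} - 2.2544 \cdot 10^{-10} i$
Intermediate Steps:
$n{\left(d \right)} = \left(-2 + d\right)^{2}$ ($n{\left(d \right)} = \left(d - 2\right) \left(d - 2\right) = \left(-2 + d\right) \left(-2 + d\right) = \left(-2 + d\right)^{2}$)
$\frac{1}{-2492902 + \sqrt{-1786004 - 176846 \left(-2 + n{\left(w{\left(-1 \right)} \right)}\right)^{2}}} = \frac{1}{-2492902 + \sqrt{-1786004 - 176846 \left(-2 + \left(4 + 1^{2} - 4\right)\right)^{2}}} = \frac{1}{-2492902 + \sqrt{-1786004 - 176846 \left(-2 + \left(4 + 1 - 4\right)\right)^{2}}} = \frac{1}{-2492902 + \sqrt{-1786004 - 176846 \left(-2 + 1\right)^{2}}} = \frac{1}{-2492902 + \sqrt{-1786004 - 176846 \left(-1\right)^{2}}} = \frac{1}{-2492902 + \sqrt{-1786004 - 176846}} = \frac{1}{-2492902 + \sqrt{-1962850}} = \frac{1}{-2492902 + 5 i \sqrt{78514}}$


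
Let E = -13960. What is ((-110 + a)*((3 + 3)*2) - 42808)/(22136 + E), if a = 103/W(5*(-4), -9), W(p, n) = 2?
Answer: -21755/4088 ≈ -5.3217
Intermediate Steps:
a = 103/2 ≈ 51.500
((-110 + a)*((3 + 3)*2) - 42808)/(22136 + E) = ((-110 + 103/2)*((3 + 3)*2) - 42808)/(22136 - 13960) = (-351*2 - 42808)/8176 = (-117/2*12 - 42808)*(1/8176) = (-702 - 42808)*(1/8176) = -43510*1/8176 = -21755/4088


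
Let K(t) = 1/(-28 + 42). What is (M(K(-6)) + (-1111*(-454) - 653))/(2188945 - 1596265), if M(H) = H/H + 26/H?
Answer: 252053/296340 ≈ 0.85055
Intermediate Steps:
K(t) = 1/14
M(H) = 1 + 26/H
(M(K(-6)) + (-1111*(-454) - 653))/(2188945 - 1596265) = ((26 + 1/14)/(1/14) + (-1111*(-454) - 653))/(2188945 - 1596265) = (14*(365/14) + (504394 - 653))/592680 = (365 + 503741)*(1/592680) = 504106*(1/592680) = 252053/296340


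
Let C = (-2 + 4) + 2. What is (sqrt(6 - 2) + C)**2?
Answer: 36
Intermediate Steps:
C = 4 (C = 2 + 2 = 4)
(sqrt(6 - 2) + C)**2 = (sqrt(6 - 2) + 4)**2 = (sqrt(4) + 4)**2 = (2 + 4)**2 = 6**2 = 36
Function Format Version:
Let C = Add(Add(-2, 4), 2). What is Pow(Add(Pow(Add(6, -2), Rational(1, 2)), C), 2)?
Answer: 36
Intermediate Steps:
C = 4 (C = Add(2, 2) = 4)
Pow(Add(Pow(Add(6, -2), Rational(1, 2)), C), 2) = Pow(Add(Pow(Add(6, -2), Rational(1, 2)), 4), 2) = Pow(Add(Pow(4, Rational(1, 2)), 4), 2) = Pow(Add(2, 4), 2) = Pow(6, 2) = 36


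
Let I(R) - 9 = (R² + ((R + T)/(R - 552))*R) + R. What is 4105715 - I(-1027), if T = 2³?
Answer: 4820160829/1579 ≈ 3.0527e+6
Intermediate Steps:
T = 8
I(R) = 9 + R + R² + R*(8 + R)/(-552 + R) (I(R) = 9 + ((R² + ((R + 8)/(R - 552))*R) + R) = 9 + ((R² + ((8 + R)/(-552 + R))*R) + R) = 9 + ((R² + R*(8 + R)/(-552 + R)) + R) = 9 + (R + R² + R*(8 + R)/(-552 + R)) = 9 + R + R² + R*(8 + R)/(-552 + R))
4105715 - I(-1027) = 4105715 - (-4968 + (-1027)³ - 550*(-1027)² - 535*(-1027))/(-552 - 1027) = 4105715 - (-4968 - 1083206683 - 550*1054729 + 549445)/(-1579) = 4105715 - (-1)*(-4968 - 1083206683 - 580100950 + 549445)/1579 = 4105715 - (-1)*(-1662763156)/1579 = 4105715 - 1*1662763156/1579 = 4105715 - 1662763156/1579 = 4820160829/1579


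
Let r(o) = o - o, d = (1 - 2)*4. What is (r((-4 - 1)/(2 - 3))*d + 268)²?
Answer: 71824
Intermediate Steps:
d = -4 (d = -1*4 = -4)
r(o) = 0
(r((-4 - 1)/(2 - 3))*d + 268)² = (0*(-4) + 268)² = (0 + 268)² = 268² = 71824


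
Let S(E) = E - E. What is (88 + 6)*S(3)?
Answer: 0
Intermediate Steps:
S(E) = 0
(88 + 6)*S(3) = (88 + 6)*0 = 94*0 = 0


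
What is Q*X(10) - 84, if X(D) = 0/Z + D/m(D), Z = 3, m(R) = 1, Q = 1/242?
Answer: -10159/121 ≈ -83.959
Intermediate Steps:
Q = 1/242 ≈ 0.0041322
X(D) = D (X(D) = 0/3 + D/1 = 0*(1/3) + D*1 = 0 + D = D)
Q*X(10) - 84 = (1/242)*10 - 84 = 5/121 - 84 = -10159/121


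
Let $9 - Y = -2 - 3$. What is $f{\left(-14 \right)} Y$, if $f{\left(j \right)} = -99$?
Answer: $-1386$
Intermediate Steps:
$Y = 14$ ($Y = 9 - \left(-2 - 3\right) = 9 - -5 = 9 + 5 = 14$)
$f{\left(-14 \right)} Y = \left(-99\right) 14 = -1386$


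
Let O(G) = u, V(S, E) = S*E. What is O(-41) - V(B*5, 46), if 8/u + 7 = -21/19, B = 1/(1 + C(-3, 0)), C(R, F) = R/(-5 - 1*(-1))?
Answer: -10196/77 ≈ -132.42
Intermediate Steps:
C(R, F) = -R/4 (C(R, F) = R/(-5 + 1) = R/(-4) = R*(-1/4) = -R/4)
B = 4/7 (B = 1/(1 - 1/4*(-3)) = 1/(1 + 3/4) = 1/(7/4) = 4/7 ≈ 0.57143)
V(S, E) = E*S
u = -76/77 (u = 8/(-7 - 21/19) = 8/(-154/19) = 8*(-19/154) = -76/77 ≈ -0.98701)
O(G) = -76/77
O(-41) - V(B*5, 46) = -76/77 - 46*(4/7)*5 = -76/77 - 46*20/7 = -76/77 - 1*920/7 = -76/77 - 920/7 = -10196/77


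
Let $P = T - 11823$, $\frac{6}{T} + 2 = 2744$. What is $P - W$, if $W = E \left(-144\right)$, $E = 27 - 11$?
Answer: $- \frac{4350182}{457} \approx -9519.0$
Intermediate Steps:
$E = 16$
$T = \frac{1}{457}$ ($T = \frac{6}{-2 + 2744} = \frac{6}{2742} = 6 \cdot \frac{1}{2742} = \frac{1}{457} \approx 0.0021882$)
$P = - \frac{5403110}{457}$ ($P = \frac{1}{457} - 11823 = - \frac{5403110}{457} \approx -11823.0$)
$W = -2304$ ($W = 16 \left(-144\right) = -2304$)
$P - W = - \frac{5403110}{457} - -2304 = - \frac{5403110}{457} + 2304 = - \frac{4350182}{457}$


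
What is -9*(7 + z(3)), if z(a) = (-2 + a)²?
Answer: -72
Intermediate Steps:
-9*(7 + z(3)) = -9*(7 + (-2 + 3)²) = -9*(7 + 1²) = -9*(7 + 1) = -9*8 = -72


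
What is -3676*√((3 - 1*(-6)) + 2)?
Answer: -3676*√11 ≈ -12192.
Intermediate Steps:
-3676*√((3 - 1*(-6)) + 2) = -3676*√((3 + 6) + 2) = -3676*√(9 + 2) = -3676*√11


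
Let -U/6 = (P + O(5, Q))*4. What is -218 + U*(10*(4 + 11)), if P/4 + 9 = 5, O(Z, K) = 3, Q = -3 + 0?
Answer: 46582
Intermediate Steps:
Q = -3
P = -16 (P = -36 + 4*5 = -36 + 20 = -16)
U = 312 (U = -6*(-16 + 3)*4 = -(-78)*4 = -6*(-52) = 312)
-218 + U*(10*(4 + 11)) = -218 + 312*(10*(4 + 11)) = -218 + 312*(10*15) = -218 + 312*150 = -218 + 46800 = 46582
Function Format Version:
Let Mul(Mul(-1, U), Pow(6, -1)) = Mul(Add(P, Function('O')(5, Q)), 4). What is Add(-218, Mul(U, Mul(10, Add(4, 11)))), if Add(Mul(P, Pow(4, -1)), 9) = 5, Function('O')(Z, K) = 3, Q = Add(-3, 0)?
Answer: 46582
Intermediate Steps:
Q = -3
P = -16 (P = Add(-36, Mul(4, 5)) = Add(-36, 20) = -16)
U = 312 (U = Mul(-6, Mul(Add(-16, 3), 4)) = Mul(-6, Mul(-13, 4)) = Mul(-6, -52) = 312)
Add(-218, Mul(U, Mul(10, Add(4, 11)))) = Add(-218, Mul(312, Mul(10, Add(4, 11)))) = Add(-218, Mul(312, Mul(10, 15))) = Add(-218, Mul(312, 150)) = Add(-218, 46800) = 46582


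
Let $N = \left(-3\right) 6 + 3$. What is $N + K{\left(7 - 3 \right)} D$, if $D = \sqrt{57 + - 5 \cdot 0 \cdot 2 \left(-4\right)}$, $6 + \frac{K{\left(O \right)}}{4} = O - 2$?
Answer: $-15 - 16 \sqrt{57} \approx -135.8$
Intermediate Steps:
$K{\left(O \right)} = -32 + 4 O$ ($K{\left(O \right)} = -24 + 4 \left(O - 2\right) = -24 + 4 \left(-2 + O\right) = -24 + \left(-8 + 4 O\right) = -32 + 4 O$)
$D = \sqrt{57}$ ($D = \sqrt{57 + \left(-5\right) 0 \left(-4\right)} = \sqrt{57 + 0 \left(-4\right)} = \sqrt{57 + 0} = \sqrt{57} \approx 7.5498$)
$N = -15$ ($N = -18 + 3 = -15$)
$N + K{\left(7 - 3 \right)} D = -15 + \left(-32 + 4 \left(7 - 3\right)\right) \sqrt{57} = -15 + \left(-32 + 4 \cdot 4\right) \sqrt{57} = -15 + \left(-32 + 16\right) \sqrt{57} = -15 - 16 \sqrt{57}$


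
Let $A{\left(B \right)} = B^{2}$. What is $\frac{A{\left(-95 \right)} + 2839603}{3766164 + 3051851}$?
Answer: $\frac{2848628}{6818015} \approx 0.41781$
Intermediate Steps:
$\frac{A{\left(-95 \right)} + 2839603}{3766164 + 3051851} = \frac{\left(-95\right)^{2} + 2839603}{3766164 + 3051851} = \frac{9025 + 2839603}{6818015} = 2848628 \cdot \frac{1}{6818015} = \frac{2848628}{6818015}$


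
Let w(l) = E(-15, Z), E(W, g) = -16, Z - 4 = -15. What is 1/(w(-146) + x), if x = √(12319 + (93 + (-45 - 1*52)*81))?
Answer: 16/4299 + √4555/4299 ≈ 0.019421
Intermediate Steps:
Z = -11 (Z = 4 - 15 = -11)
w(l) = -16
x = √4555 (x = √(12319 + (93 + (-45 - 52)*81)) = √(12319 + (93 - 97*81)) = √(12319 + (93 - 7857)) = √(12319 - 7764) = √4555 ≈ 67.491)
1/(w(-146) + x) = 1/(-16 + √4555)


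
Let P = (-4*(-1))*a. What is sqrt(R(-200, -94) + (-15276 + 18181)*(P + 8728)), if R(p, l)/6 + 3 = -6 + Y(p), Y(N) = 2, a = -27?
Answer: 7*sqrt(511042) ≈ 5004.1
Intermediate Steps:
R(p, l) = -42 (R(p, l) = -18 + 6*(-6 + 2) = -18 + 6*(-4) = -18 - 24 = -42)
P = -108 (P = -4*(-1)*(-27) = 4*(-27) = -108)
sqrt(R(-200, -94) + (-15276 + 18181)*(P + 8728)) = sqrt(-42 + (-15276 + 18181)*(-108 + 8728)) = sqrt(-42 + 2905*8620) = sqrt(-42 + 25041100) = sqrt(25041058) = 7*sqrt(511042)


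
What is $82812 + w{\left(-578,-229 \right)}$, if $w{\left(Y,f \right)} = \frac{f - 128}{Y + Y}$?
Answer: $\frac{5631237}{68} \approx 82812.0$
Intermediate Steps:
$w{\left(Y,f \right)} = \frac{-128 + f}{2 Y}$
$82812 + w{\left(-578,-229 \right)} = 82812 + \frac{-128 - 229}{2 \left(-578\right)} = 82812 + \frac{1}{2} \left(- \frac{1}{578}\right) \left(-357\right) = 82812 + \frac{21}{68} = \frac{5631237}{68}$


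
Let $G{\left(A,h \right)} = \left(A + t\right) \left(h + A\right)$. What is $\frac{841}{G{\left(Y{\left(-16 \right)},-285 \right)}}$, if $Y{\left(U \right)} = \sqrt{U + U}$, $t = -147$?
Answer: $\frac{35206783}{1758482737} + \frac{1453248 i \sqrt{2}}{1758482737} \approx 0.020021 + 0.0011687 i$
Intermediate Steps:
$Y{\left(U \right)} = \sqrt{2} \sqrt{U}$ ($Y{\left(U \right)} = \sqrt{2 U} = \sqrt{2} \sqrt{U}$)
$G{\left(A,h \right)} = \left(-147 + A\right) \left(A + h\right)$ ($G{\left(A,h \right)} = \left(A - 147\right) \left(h + A\right) = \left(-147 + A\right) \left(A + h\right)$)
$\frac{841}{G{\left(Y{\left(-16 \right)},-285 \right)}} = \frac{841}{\left(\sqrt{2} \sqrt{-16}\right)^{2} - 147 \sqrt{2} \sqrt{-16} - -41895 + \sqrt{2} \sqrt{-16} \left(-285\right)} = \frac{841}{\left(\sqrt{2} \cdot 4 i\right)^{2} - 147 \sqrt{2} \cdot 4 i + 41895 + \sqrt{2} \cdot 4 i \left(-285\right)} = \frac{841}{\left(4 i \sqrt{2}\right)^{2} - 147 \cdot 4 i \sqrt{2} + 41895 + 4 i \sqrt{2} \left(-285\right)} = \frac{841}{-32 - 588 i \sqrt{2} + 41895 - 1140 i \sqrt{2}} = \frac{841}{41863 - 1728 i \sqrt{2}}$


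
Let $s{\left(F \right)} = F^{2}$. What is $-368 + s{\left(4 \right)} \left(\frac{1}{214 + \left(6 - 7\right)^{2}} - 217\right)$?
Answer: $- \frac{825584}{215} \approx -3839.9$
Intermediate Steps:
$-368 + s{\left(4 \right)} \left(\frac{1}{214 + \left(6 - 7\right)^{2}} - 217\right) = -368 + 4^{2} \left(\frac{1}{214 + \left(6 - 7\right)^{2}} - 217\right) = -368 + 16 \left(\frac{1}{214 + \left(-1\right)^{2}} - 217\right) = -368 + 16 \left(\frac{1}{214 + 1} - 217\right) = -368 + 16 \left(\frac{1}{215} - 217\right) = -368 + 16 \left(- \frac{46654}{215}\right) = -368 - \frac{746464}{215} = - \frac{825584}{215}$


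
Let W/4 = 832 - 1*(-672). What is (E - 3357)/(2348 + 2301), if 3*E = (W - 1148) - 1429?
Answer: -6632/13947 ≈ -0.47551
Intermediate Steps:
W = 6016 (W = 4*(832 - 1*(-672)) = 4*(832 + 672) = 4*1504 = 6016)
E = 3439/3 (E = ((6016 - 1148) - 1429)/3 = (4868 - 1429)/3 = (⅓)*3439 = 3439/3 ≈ 1146.3)
(E - 3357)/(2348 + 2301) = (3439/3 - 3357)/(2348 + 2301) = -6632/3/4649 = -6632/3*1/4649 = -6632/13947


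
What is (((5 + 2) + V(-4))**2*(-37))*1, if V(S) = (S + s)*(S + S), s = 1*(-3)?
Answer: -146853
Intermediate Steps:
s = -3
V(S) = 2*S*(-3 + S) (V(S) = (S - 3)*(S + S) = (-3 + S)*(2*S) = 2*S*(-3 + S))
(((5 + 2) + V(-4))**2*(-37))*1 = (((5 + 2) + 2*(-4)*(-3 - 4))**2*(-37))*1 = ((7 + 2*(-4)*(-7))**2*(-37))*1 = ((7 + 56)**2*(-37))*1 = (63**2*(-37))*1 = (3969*(-37))*1 = -146853*1 = -146853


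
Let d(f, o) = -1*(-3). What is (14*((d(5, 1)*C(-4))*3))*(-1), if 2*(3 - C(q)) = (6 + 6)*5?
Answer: 3402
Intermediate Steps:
C(q) = -27 (C(q) = 3 - (6 + 6)*5/2 = 3 - 6*5 = 3 - ½*60 = 3 - 30 = -27)
d(f, o) = 3
(14*((d(5, 1)*C(-4))*3))*(-1) = (14*((3*(-27))*3))*(-1) = (14*(-81*3))*(-1) = (14*(-243))*(-1) = -3402*(-1) = 3402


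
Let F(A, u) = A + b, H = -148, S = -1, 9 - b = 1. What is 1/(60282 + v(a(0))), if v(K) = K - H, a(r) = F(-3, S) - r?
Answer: 1/60435 ≈ 1.6547e-5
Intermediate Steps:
b = 8 (b = 9 - 1*1 = 9 - 1 = 8)
F(A, u) = 8 + A (F(A, u) = A + 8 = 8 + A)
a(r) = 5 - r (a(r) = (8 - 3) - r = 5 - r)
v(K) = 148 + K (v(K) = K - 1*(-148) = K + 148 = 148 + K)
1/(60282 + v(a(0))) = 1/(60282 + (148 + (5 - 1*0))) = 1/(60282 + (148 + (5 + 0))) = 1/(60282 + (148 + 5)) = 1/(60282 + 153) = 1/60435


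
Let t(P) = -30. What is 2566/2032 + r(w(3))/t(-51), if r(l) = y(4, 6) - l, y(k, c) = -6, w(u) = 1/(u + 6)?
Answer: 40229/27432 ≈ 1.4665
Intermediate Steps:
w(u) = 1/(6 + u)
r(l) = -6 - l
2566/2032 + r(w(3))/t(-51) = 2566/2032 + (-6 - 1/(6 + 3))/(-30) = 2566*(1/2032) + (-6 - 1/9)*(-1/30) = 1283/1016 + (-6 - 1*⅑)*(-1/30) = 1283/1016 + (-6 - ⅑)*(-1/30) = 1283/1016 - 55/9*(-1/30) = 1283/1016 + 11/54 = 40229/27432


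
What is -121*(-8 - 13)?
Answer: 2541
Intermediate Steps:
-121*(-8 - 13) = -121*(-21) = 2541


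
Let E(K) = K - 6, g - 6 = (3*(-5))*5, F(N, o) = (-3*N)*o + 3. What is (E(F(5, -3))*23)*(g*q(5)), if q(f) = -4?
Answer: 266616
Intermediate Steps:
F(N, o) = 3 - 3*N*o (F(N, o) = -3*N*o + 3 = 3 - 3*N*o)
g = -69 (g = 6 + (3*(-5))*5 = 6 - 15*5 = 6 - 75 = -69)
E(K) = -6 + K
(E(F(5, -3))*23)*(g*q(5)) = ((-6 + (3 - 3*5*(-3)))*23)*(-69*(-4)) = ((-6 + (3 + 45))*23)*276 = ((-6 + 48)*23)*276 = (42*23)*276 = 966*276 = 266616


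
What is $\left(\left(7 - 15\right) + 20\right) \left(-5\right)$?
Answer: $-60$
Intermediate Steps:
$\left(\left(7 - 15\right) + 20\right) \left(-5\right) = \left(-8 + 20\right) \left(-5\right) = 12 \left(-5\right) = -60$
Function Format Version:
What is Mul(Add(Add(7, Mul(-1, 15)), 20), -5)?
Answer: -60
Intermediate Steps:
Mul(Add(Add(7, Mul(-1, 15)), 20), -5) = Mul(Add(Add(7, -15), 20), -5) = Mul(Add(-8, 20), -5) = Mul(12, -5) = -60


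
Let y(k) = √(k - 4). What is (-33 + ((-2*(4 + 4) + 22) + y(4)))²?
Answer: 729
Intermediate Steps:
y(k) = √(-4 + k)
(-33 + ((-2*(4 + 4) + 22) + y(4)))² = (-33 + ((-2*(4 + 4) + 22) + √(-4 + 4)))² = (-33 + ((-2*8 + 22) + √0))² = (-33 + ((-16 + 22) + 0))² = (-33 + (6 + 0))² = (-33 + 6)² = (-27)² = 729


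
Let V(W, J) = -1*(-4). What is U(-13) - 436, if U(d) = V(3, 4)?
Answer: -432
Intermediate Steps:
V(W, J) = 4
U(d) = 4
U(-13) - 436 = 4 - 436 = -432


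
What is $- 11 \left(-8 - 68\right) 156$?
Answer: $130416$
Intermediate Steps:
$- 11 \left(-8 - 68\right) 156 = \left(-11\right) \left(-76\right) 156 = 836 \cdot 156 = 130416$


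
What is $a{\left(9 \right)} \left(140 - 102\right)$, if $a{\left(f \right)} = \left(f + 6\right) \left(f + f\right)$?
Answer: $10260$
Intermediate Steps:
$a{\left(f \right)} = 2 f \left(6 + f\right)$ ($a{\left(f \right)} = \left(6 + f\right) 2 f = 2 f \left(6 + f\right)$)
$a{\left(9 \right)} \left(140 - 102\right) = 2 \cdot 9 \left(6 + 9\right) \left(140 - 102\right) = 2 \cdot 9 \cdot 15 \cdot 38 = 270 \cdot 38 = 10260$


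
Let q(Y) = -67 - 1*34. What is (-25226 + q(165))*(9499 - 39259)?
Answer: 753731520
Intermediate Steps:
q(Y) = -101 (q(Y) = -67 - 34 = -101)
(-25226 + q(165))*(9499 - 39259) = (-25226 - 101)*(9499 - 39259) = -25327*(-29760) = 753731520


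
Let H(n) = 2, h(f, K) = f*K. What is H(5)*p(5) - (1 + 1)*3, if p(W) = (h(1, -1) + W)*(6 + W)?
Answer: 82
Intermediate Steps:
h(f, K) = K*f
p(W) = (-1 + W)*(6 + W) (p(W) = (-1*1 + W)*(6 + W) = (-1 + W)*(6 + W))
H(5)*p(5) - (1 + 1)*3 = 2*(-6 + 5² + 5*5) - (1 + 1)*3 = 2*(-6 + 25 + 25) - 2*3 = 2*44 - 1*6 = 88 - 6 = 82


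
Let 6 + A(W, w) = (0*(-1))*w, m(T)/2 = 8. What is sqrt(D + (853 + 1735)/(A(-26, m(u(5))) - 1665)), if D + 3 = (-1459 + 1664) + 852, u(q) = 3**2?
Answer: sqrt(2938697466)/1671 ≈ 32.442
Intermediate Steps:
u(q) = 9
m(T) = 16 (m(T) = 2*8 = 16)
A(W, w) = -6 (A(W, w) = -6 + (0*(-1))*w = -6 + 0*w = -6 + 0 = -6)
D = 1054 (D = -3 + ((-1459 + 1664) + 852) = -3 + (205 + 852) = -3 + 1057 = 1054)
sqrt(D + (853 + 1735)/(A(-26, m(u(5))) - 1665)) = sqrt(1054 + (853 + 1735)/(-6 - 1665)) = sqrt(1054 + 2588/(-1671)) = sqrt(1054 + 2588*(-1/1671)) = sqrt(1054 - 2588/1671) = sqrt(1758646/1671) = sqrt(2938697466)/1671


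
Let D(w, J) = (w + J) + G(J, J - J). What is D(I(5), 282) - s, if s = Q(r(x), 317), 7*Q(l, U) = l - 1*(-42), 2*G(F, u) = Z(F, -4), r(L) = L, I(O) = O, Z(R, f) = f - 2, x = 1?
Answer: 1945/7 ≈ 277.86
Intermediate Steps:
Z(R, f) = -2 + f
G(F, u) = -3 (G(F, u) = (-2 - 4)/2 = (1/2)*(-6) = -3)
Q(l, U) = 6 + l/7 (Q(l, U) = (l - 1*(-42))/7 = (l + 42)/7 = (42 + l)/7 = 6 + l/7)
s = 43/7 (s = 6 + (1/7)*1 = 6 + 1/7 = 43/7 ≈ 6.1429)
D(w, J) = -3 + J + w (D(w, J) = (w + J) - 3 = (J + w) - 3 = -3 + J + w)
D(I(5), 282) - s = (-3 + 282 + 5) - 1*43/7 = 284 - 43/7 = 1945/7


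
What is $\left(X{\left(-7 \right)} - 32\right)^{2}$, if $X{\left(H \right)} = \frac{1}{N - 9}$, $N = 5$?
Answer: $\frac{16641}{16} \approx 1040.1$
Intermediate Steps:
$X{\left(H \right)} = - \frac{1}{4}$ ($X{\left(H \right)} = \frac{1}{5 - 9} = \frac{1}{-4} = - \frac{1}{4}$)
$\left(X{\left(-7 \right)} - 32\right)^{2} = \left(- \frac{1}{4} - 32\right)^{2} = \left(- \frac{129}{4}\right)^{2} = \frac{16641}{16}$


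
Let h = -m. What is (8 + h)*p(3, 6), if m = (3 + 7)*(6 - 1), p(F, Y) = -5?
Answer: 210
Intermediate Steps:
m = 50 (m = 10*5 = 50)
h = -50 (h = -1*50 = -50)
(8 + h)*p(3, 6) = (8 - 50)*(-5) = -42*(-5) = 210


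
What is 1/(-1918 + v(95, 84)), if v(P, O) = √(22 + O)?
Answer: -959/1839309 - √106/3678618 ≈ -0.00052419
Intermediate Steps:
1/(-1918 + v(95, 84)) = 1/(-1918 + √(22 + 84)) = 1/(-1918 + √106)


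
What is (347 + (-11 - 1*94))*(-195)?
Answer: -47190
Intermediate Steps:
(347 + (-11 - 1*94))*(-195) = (347 + (-11 - 94))*(-195) = (347 - 105)*(-195) = 242*(-195) = -47190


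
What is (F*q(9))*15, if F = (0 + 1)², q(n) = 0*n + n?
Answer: 135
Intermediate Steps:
q(n) = n (q(n) = 0 + n = n)
F = 1 (F = 1² = 1)
(F*q(9))*15 = (1*9)*15 = 9*15 = 135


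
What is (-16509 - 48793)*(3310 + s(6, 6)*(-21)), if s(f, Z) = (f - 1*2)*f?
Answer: -183237412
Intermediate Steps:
s(f, Z) = f*(-2 + f) (s(f, Z) = (f - 2)*f = (-2 + f)*f = f*(-2 + f))
(-16509 - 48793)*(3310 + s(6, 6)*(-21)) = (-16509 - 48793)*(3310 + (6*(-2 + 6))*(-21)) = -65302*(3310 + (6*4)*(-21)) = -65302*(3310 + 24*(-21)) = -65302*(3310 - 504) = -65302*2806 = -183237412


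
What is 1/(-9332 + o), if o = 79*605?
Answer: 1/38463 ≈ 2.5999e-5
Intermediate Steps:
o = 47795
1/(-9332 + o) = 1/(-9332 + 47795) = 1/38463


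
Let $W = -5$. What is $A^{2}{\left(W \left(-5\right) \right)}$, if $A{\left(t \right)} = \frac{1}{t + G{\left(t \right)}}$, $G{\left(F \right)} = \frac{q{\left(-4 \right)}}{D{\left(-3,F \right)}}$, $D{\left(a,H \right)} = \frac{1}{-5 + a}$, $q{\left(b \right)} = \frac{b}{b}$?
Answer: $\frac{1}{289} \approx 0.0034602$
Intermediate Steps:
$q{\left(b \right)} = 1$
$G{\left(F \right)} = -8$ ($G{\left(F \right)} = 1 \frac{1}{\frac{1}{-5 - 3}} = 1 \frac{1}{\frac{1}{-8}} = 1 \frac{1}{- \frac{1}{8}} = 1 \left(-8\right) = -8$)
$A{\left(t \right)} = \frac{1}{-8 + t}$ ($A{\left(t \right)} = \frac{1}{t - 8} = \frac{1}{-8 + t}$)
$A^{2}{\left(W \left(-5\right) \right)} = \left(\frac{1}{-8 - -25}\right)^{2} = \left(\frac{1}{-8 + 25}\right)^{2} = \left(\frac{1}{17}\right)^{2} = \frac{1}{289}$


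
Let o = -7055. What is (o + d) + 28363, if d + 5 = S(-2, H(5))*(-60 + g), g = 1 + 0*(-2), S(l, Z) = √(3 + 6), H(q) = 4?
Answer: 21126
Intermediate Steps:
S(l, Z) = 3 (S(l, Z) = √9 = 3)
g = 1 (g = 1 + 0 = 1)
d = -182 (d = -5 + 3*(-60 + 1) = -5 + 3*(-59) = -5 - 177 = -182)
(o + d) + 28363 = (-7055 - 182) + 28363 = -7237 + 28363 = 21126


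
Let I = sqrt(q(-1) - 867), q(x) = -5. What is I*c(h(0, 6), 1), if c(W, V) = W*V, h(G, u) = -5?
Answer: -10*I*sqrt(218) ≈ -147.65*I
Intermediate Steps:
c(W, V) = V*W
I = 2*I*sqrt(218) (I = sqrt(-5 - 867) = sqrt(-872) = 2*I*sqrt(218) ≈ 29.53*I)
I*c(h(0, 6), 1) = (2*I*sqrt(218))*(1*(-5)) = (2*I*sqrt(218))*(-5) = -10*I*sqrt(218)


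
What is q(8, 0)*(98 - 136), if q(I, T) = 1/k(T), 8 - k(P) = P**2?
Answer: -19/4 ≈ -4.7500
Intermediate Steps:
k(P) = 8 - P**2
q(I, T) = 1/(8 - T**2)
q(8, 0)*(98 - 136) = (-1/(-8 + 0**2))*(98 - 136) = -1/(-8 + 0)*(-38) = -1/(-8)*(-38) = -1*(-1/8)*(-38) = (1/8)*(-38) = -19/4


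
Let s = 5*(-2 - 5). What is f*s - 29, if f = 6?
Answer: -239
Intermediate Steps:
s = -35 (s = 5*(-7) = -35)
f*s - 29 = 6*(-35) - 29 = -210 - 29 = -239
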